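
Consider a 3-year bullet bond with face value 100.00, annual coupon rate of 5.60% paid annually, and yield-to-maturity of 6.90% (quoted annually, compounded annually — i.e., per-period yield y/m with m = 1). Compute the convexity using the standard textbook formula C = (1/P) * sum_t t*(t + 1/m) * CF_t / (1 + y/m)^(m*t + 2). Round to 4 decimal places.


Answer: Convexity = 9.7599

Derivation:
Coupon per period c = face * coupon_rate / m = 5.600000
Periods per year m = 1; per-period yield y/m = 0.069000
Number of cashflows N = 3
Cashflows (t years, CF_t, discount factor 1/(1+y/m)^(m*t), PV):
  t = 1.0000: CF_t = 5.600000, DF = 0.935454, PV = 5.238541
  t = 2.0000: CF_t = 5.600000, DF = 0.875074, PV = 4.900412
  t = 3.0000: CF_t = 105.600000, DF = 0.818591, PV = 86.443193
Price P = sum_t PV_t = 96.582146
Convexity numerator sum_t t*(t + 1/m) * CF_t / (1+y/m)^(m*t + 2):
  t = 1.0000: term = 9.168217
  t = 2.0000: term = 25.729329
  t = 3.0000: term = 907.729894
Convexity = (1/P) * sum = 942.627440 / 96.582146 = 9.759852


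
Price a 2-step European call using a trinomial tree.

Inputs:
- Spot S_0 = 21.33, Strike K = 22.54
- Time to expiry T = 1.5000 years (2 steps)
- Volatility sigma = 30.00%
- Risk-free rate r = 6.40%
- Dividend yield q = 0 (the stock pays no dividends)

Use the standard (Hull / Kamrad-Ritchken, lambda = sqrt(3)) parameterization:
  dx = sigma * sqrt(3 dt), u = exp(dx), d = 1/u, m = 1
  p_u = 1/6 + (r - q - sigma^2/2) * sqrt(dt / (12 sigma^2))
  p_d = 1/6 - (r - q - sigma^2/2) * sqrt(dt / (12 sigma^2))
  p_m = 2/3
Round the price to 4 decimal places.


dt = T/N = 0.750000; dx = sigma*sqrt(3*dt) = 0.450000
u = exp(dx) = 1.568312; d = 1/u = 0.637628
p_u = 0.182500, p_m = 0.666667, p_d = 0.150833
Discount per step: exp(-r*dt) = 0.953134
Stock lattice S(k, j) with j the centered position index:
  k=0: S(0,+0) = 21.3300
  k=1: S(1,-1) = 13.6006; S(1,+0) = 21.3300; S(1,+1) = 33.4521
  k=2: S(2,-2) = 8.6721; S(2,-1) = 13.6006; S(2,+0) = 21.3300; S(2,+1) = 33.4521; S(2,+2) = 52.4633
Terminal payoffs V(N, j) = max(S_T - K, 0):
  V(2,-2) = 0.000000; V(2,-1) = 0.000000; V(2,+0) = 0.000000; V(2,+1) = 10.912099; V(2,+2) = 29.923334
Backward induction: V(k, j) = exp(-r*dt) * [p_u * V(k+1, j+1) + p_m * V(k+1, j) + p_d * V(k+1, j-1)]
  V(1,-1) = exp(-r*dt) * [p_u*0.000000 + p_m*0.000000 + p_d*0.000000] = 0.000000
  V(1,+0) = exp(-r*dt) * [p_u*10.912099 + p_m*0.000000 + p_d*0.000000] = 1.898126
  V(1,+1) = exp(-r*dt) * [p_u*29.923334 + p_m*10.912099 + p_d*0.000000] = 12.138865
  V(0,+0) = exp(-r*dt) * [p_u*12.138865 + p_m*1.898126 + p_d*0.000000] = 3.317630

Answer: Price = V(0,0) = 3.3176


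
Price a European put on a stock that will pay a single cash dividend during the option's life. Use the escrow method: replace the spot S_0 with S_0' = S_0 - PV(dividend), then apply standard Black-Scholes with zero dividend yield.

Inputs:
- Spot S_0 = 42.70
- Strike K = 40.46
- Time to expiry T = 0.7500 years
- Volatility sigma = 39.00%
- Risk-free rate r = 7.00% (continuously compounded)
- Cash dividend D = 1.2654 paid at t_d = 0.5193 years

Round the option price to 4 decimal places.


PV(D) = D * exp(-r * t_d) = 1.2654 * 0.96430176 = 1.22022745
S_0' = S_0 - PV(D) = 42.7000 - 1.22022745 = 41.47977255
d1 = (ln(S_0'/K) + (r + sigma^2/2)*T) / (sigma*sqrt(T)) = 0.39801511
d2 = d1 - sigma*sqrt(T) = 0.06026521
exp(-rT) = 0.94885432
N(-d1) = 0.34530952; N(-d2) = 0.47597221
P = K * exp(-rT) * N(-d2) - S_0' * N(-d1) = 40.4600 * 0.94885432 * 0.47597221 - 41.47977255 * 0.34530952 = 3.9495

Answer: Price = 3.9495


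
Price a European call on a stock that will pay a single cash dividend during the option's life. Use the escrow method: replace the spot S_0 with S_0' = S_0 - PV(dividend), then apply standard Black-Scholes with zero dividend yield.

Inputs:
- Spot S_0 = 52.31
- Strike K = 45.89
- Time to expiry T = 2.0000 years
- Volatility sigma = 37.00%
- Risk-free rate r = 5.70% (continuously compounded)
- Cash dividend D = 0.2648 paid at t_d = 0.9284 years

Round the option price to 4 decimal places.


Answer: Price = 16.1193

Derivation:
PV(D) = D * exp(-r * t_d) = 0.2648 * 0.94845702 = 0.25115142
S_0' = S_0 - PV(D) = 52.3100 - 0.25115142 = 52.05884858
d1 = (ln(S_0'/K) + (r + sigma^2/2)*T) / (sigma*sqrt(T)) = 0.72053713
d2 = d1 - sigma*sqrt(T) = 0.19727812
exp(-rT) = 0.89225796
N(d1) = 0.76440283; N(d2) = 0.57819505
C = S_0' * N(d1) - K * exp(-rT) * N(d2) = 52.05884858 * 0.76440283 - 45.8900 * 0.89225796 * 0.57819505 = 16.1193


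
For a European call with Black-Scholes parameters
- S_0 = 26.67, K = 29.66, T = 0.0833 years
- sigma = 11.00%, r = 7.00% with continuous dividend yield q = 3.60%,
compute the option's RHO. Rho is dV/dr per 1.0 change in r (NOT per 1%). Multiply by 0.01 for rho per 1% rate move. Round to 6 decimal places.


d1 = -3.2419086095; d2 = -3.2736565228
phi(d1) = 0.0020830456; exp(-qT) = 0.9970056919; exp(-rT) = 0.9941859673
N(d2) = 0.0005308279
Rho = K*T*exp(-rT)*N(d2) = 29.6600 * 0.0833 * 0.9941859673 * 0.0005308279 = 0.001304

Answer: Rho = 0.001304


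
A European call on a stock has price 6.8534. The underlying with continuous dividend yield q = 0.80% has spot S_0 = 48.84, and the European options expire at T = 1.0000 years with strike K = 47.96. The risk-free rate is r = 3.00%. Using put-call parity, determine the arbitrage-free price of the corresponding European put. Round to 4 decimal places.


Answer: Put price = 4.9451

Derivation:
Put-call parity: C - P = S_0 * exp(-qT) - K * exp(-rT).
S_0 * exp(-qT) = 48.8400 * 0.99203191 = 48.45083872
K * exp(-rT) = 47.9600 * 0.97044553 = 46.54256779
P = C - S*exp(-qT) + K*exp(-rT)
P = 6.8534 - 48.45083872 + 46.54256779 = 4.9451


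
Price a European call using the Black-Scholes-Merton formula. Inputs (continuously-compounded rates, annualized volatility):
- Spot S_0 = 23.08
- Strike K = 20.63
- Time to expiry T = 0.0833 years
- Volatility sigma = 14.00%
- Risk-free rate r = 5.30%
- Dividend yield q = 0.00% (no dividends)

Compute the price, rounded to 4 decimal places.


d1 = (ln(S/K) + (r - q + 0.5*sigma^2) * T) / (sigma * sqrt(T)) = 2.90674874
d2 = d1 - sigma * sqrt(T) = 2.86634231
exp(-rT) = 0.99559483; exp(-qT) = 1.00000000
C = S_0 * exp(-qT) * N(d1) - K * exp(-rT) * N(d2)
N(d1) = 0.99817397; N(d2) = 0.99792378
C = 23.0800 * 1.00000000 * 0.99817397 - 20.6300 * 0.99559483 * 0.99792378 = 2.5414

Answer: Price = 2.5414


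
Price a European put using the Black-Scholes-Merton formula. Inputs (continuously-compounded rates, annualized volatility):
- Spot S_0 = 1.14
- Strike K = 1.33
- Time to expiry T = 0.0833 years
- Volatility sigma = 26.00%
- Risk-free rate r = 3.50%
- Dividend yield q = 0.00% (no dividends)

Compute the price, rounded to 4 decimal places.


d1 = (ln(S/K) + (r - q + 0.5*sigma^2) * T) / (sigma * sqrt(T)) = -1.97785990
d2 = d1 - sigma * sqrt(T) = -2.05290042
exp(-rT) = 0.99708875; exp(-qT) = 1.00000000
P = K * exp(-rT) * N(-d2) - S_0 * exp(-qT) * N(-d1)
N(-d1) = 0.97602774; N(-d2) = 0.97995888
P = 1.3300 * 0.99708875 * 0.97995888 - 1.1400 * 1.00000000 * 0.97602774 = 0.1869

Answer: Price = 0.1869


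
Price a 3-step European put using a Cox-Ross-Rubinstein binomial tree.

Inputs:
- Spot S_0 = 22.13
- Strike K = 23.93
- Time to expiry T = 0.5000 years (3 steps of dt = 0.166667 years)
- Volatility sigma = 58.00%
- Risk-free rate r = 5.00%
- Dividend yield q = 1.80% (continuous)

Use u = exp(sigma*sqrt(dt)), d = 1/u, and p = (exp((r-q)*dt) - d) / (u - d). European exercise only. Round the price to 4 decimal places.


dt = T/N = 0.166667
u = exp(sigma*sqrt(dt)) = 1.267167; d = 1/u = 0.789162
p = (exp((r-q)*dt) - d) / (u - d) = 0.452266
Discount per step: exp(-r*dt) = 0.991701
Stock lattice S(k, i) with i counting down-moves:
  k=0: S(0,0) = 22.1300
  k=1: S(1,0) = 28.0424; S(1,1) = 17.4641
  k=2: S(2,0) = 35.5344; S(2,1) = 22.1300; S(2,2) = 13.7820
  k=3: S(3,0) = 45.0281; S(3,1) = 28.0424; S(3,2) = 17.4641; S(3,3) = 10.8763
Terminal payoffs V(N, i) = max(K - S_T, 0):
  V(3,0) = 0.000000; V(3,1) = 0.000000; V(3,2) = 6.465851; V(3,3) = 13.053743
Backward induction: V(k, i) = exp(-r*dt) * [p * V(k+1, i) + (1-p) * V(k+1, i+1)].
  V(2,0) = exp(-r*dt) * [p*0.000000 + (1-p)*0.000000] = 0.000000
  V(2,1) = exp(-r*dt) * [p*0.000000 + (1-p)*6.465851] = 3.512174
  V(2,2) = exp(-r*dt) * [p*6.465851 + (1-p)*13.053743] = 9.990658
  V(1,0) = exp(-r*dt) * [p*0.000000 + (1-p)*3.512174] = 1.907772
  V(1,1) = exp(-r*dt) * [p*3.512174 + (1-p)*9.990658] = 7.002064
  V(0,0) = exp(-r*dt) * [p*1.907772 + (1-p)*7.002064] = 4.659099

Answer: Price = V(0,0) = 4.6591


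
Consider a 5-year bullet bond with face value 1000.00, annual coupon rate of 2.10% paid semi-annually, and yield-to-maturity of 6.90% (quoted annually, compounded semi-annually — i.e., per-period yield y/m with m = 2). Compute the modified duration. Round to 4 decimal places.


Coupon per period c = face * coupon_rate / m = 10.500000
Periods per year m = 2; per-period yield y/m = 0.034500
Number of cashflows N = 10
Cashflows (t years, CF_t, discount factor 1/(1+y/m)^(m*t), PV):
  t = 0.5000: CF_t = 10.500000, DF = 0.966651, PV = 10.149831
  t = 1.0000: CF_t = 10.500000, DF = 0.934413, PV = 9.811340
  t = 1.5000: CF_t = 10.500000, DF = 0.903251, PV = 9.484137
  t = 2.0000: CF_t = 10.500000, DF = 0.873128, PV = 9.167846
  t = 2.5000: CF_t = 10.500000, DF = 0.844010, PV = 8.862104
  t = 3.0000: CF_t = 10.500000, DF = 0.815863, PV = 8.566557
  t = 3.5000: CF_t = 10.500000, DF = 0.788654, PV = 8.280867
  t = 4.0000: CF_t = 10.500000, DF = 0.762353, PV = 8.004705
  t = 4.5000: CF_t = 10.500000, DF = 0.736929, PV = 7.737753
  t = 5.0000: CF_t = 1010.500000, DF = 0.712353, PV = 719.832362
Price P = sum_t PV_t = 799.897502
First compute Macaulay numerator sum_t t * PV_t:
  t * PV_t at t = 0.5000: 5.074915
  t * PV_t at t = 1.0000: 9.811340
  t * PV_t at t = 1.5000: 14.226205
  t * PV_t at t = 2.0000: 18.335692
  t * PV_t at t = 2.5000: 22.155259
  t * PV_t at t = 3.0000: 25.699672
  t * PV_t at t = 3.5000: 28.983036
  t * PV_t at t = 4.0000: 32.018821
  t * PV_t at t = 4.5000: 34.819887
  t * PV_t at t = 5.0000: 3599.161812
Macaulay duration D = 3790.286639 / 799.897502 = 4.738465
Modified duration = D / (1 + y/m) = 4.738465 / (1 + 0.034500) = 4.580440

Answer: Modified duration = 4.5804


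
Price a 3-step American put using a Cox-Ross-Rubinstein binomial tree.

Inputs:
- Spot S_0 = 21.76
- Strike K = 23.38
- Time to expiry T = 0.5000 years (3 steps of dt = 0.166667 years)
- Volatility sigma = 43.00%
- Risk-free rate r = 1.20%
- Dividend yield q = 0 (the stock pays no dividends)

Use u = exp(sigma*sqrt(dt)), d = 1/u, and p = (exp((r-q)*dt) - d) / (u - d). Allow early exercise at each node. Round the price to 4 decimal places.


Answer: Price = V(0,0) = 3.6875

Derivation:
dt = T/N = 0.166667
u = exp(sigma*sqrt(dt)) = 1.191898; d = 1/u = 0.838998
p = (exp((r-q)*dt) - d) / (u - d) = 0.461899
Discount per step: exp(-r*dt) = 0.998002
Stock lattice S(k, i) with i counting down-moves:
  k=0: S(0,0) = 21.7600
  k=1: S(1,0) = 25.9357; S(1,1) = 18.2566
  k=2: S(2,0) = 30.9127; S(2,1) = 21.7600; S(2,2) = 15.3173
  k=3: S(3,0) = 36.8448; S(3,1) = 25.9357; S(3,2) = 18.2566; S(3,3) = 12.8511
Terminal payoffs V(N, i) = max(K - S_T, 0):
  V(3,0) = 0.000000; V(3,1) = 0.000000; V(3,2) = 5.123400; V(3,3) = 10.528852
Backward induction: V(k, i) = exp(-r*dt) * [p * V(k+1, i) + (1-p) * V(k+1, i+1)]; then take max(V_cont, immediate exercise) for American.
  V(2,0) = exp(-r*dt) * [p*0.000000 + (1-p)*0.000000] = 0.000000; exercise = 0.000000; V(2,0) = max -> 0.000000
  V(2,1) = exp(-r*dt) * [p*0.000000 + (1-p)*5.123400] = 2.751400; exercise = 1.620000; V(2,1) = max -> 2.751400
  V(2,2) = exp(-r*dt) * [p*5.123400 + (1-p)*10.528852] = 8.016033; exercise = 8.062746; V(2,2) = max -> 8.062746
  V(1,0) = exp(-r*dt) * [p*0.000000 + (1-p)*2.751400] = 1.477574; exercise = 0.000000; V(1,0) = max -> 1.477574
  V(1,1) = exp(-r*dt) * [p*2.751400 + (1-p)*8.062746] = 5.598235; exercise = 5.123400; V(1,1) = max -> 5.598235
  V(0,0) = exp(-r*dt) * [p*1.477574 + (1-p)*5.598235] = 3.687525; exercise = 1.620000; V(0,0) = max -> 3.687525


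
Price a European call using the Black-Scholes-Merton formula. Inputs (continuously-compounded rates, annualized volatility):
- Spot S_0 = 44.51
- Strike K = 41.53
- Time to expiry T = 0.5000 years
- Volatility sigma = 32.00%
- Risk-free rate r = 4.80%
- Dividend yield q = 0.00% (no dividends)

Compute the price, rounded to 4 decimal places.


Answer: Price = 6.1327

Derivation:
d1 = (ln(S/K) + (r - q + 0.5*sigma^2) * T) / (sigma * sqrt(T)) = 0.52545912
d2 = d1 - sigma * sqrt(T) = 0.29918495
exp(-rT) = 0.97628571; exp(-qT) = 1.00000000
C = S_0 * exp(-qT) * N(d1) - K * exp(-rT) * N(d2)
N(d1) = 0.70036797; N(d2) = 0.61760053
C = 44.5100 * 1.00000000 * 0.70036797 - 41.5300 * 0.97628571 * 0.61760053 = 6.1327


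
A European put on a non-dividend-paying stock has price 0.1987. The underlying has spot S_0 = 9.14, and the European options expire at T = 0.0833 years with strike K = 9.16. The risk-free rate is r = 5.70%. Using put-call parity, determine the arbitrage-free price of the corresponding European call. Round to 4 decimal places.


Put-call parity: C - P = S_0 * exp(-qT) - K * exp(-rT).
S_0 * exp(-qT) = 9.1400 * 1.00000000 = 9.14000000
K * exp(-rT) = 9.1600 * 0.99526315 = 9.11661049
C = P + S*exp(-qT) - K*exp(-rT)
C = 0.1987 + 9.14000000 - 9.11661049 = 0.2221

Answer: Call price = 0.2221


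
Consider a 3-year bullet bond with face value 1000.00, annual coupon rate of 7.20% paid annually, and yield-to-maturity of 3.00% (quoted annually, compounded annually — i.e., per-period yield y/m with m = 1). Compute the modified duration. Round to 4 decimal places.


Coupon per period c = face * coupon_rate / m = 72.000000
Periods per year m = 1; per-period yield y/m = 0.030000
Number of cashflows N = 3
Cashflows (t years, CF_t, discount factor 1/(1+y/m)^(m*t), PV):
  t = 1.0000: CF_t = 72.000000, DF = 0.970874, PV = 69.902913
  t = 2.0000: CF_t = 72.000000, DF = 0.942596, PV = 67.866905
  t = 3.0000: CF_t = 1072.000000, DF = 0.915142, PV = 981.031859
Price P = sum_t PV_t = 1118.801677
First compute Macaulay numerator sum_t t * PV_t:
  t * PV_t at t = 1.0000: 69.902913
  t * PV_t at t = 2.0000: 135.733811
  t * PV_t at t = 3.0000: 2943.095576
Macaulay duration D = 3148.732300 / 1118.801677 = 2.814379
Modified duration = D / (1 + y/m) = 2.814379 / (1 + 0.030000) = 2.732407

Answer: Modified duration = 2.7324


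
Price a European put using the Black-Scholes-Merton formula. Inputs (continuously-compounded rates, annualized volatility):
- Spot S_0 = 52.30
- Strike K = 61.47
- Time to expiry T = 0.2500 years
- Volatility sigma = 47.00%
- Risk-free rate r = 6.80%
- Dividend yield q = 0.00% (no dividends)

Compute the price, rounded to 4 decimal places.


Answer: Price = 10.2999

Derivation:
d1 = (ln(S/K) + (r - q + 0.5*sigma^2) * T) / (sigma * sqrt(T)) = -0.49761864
d2 = d1 - sigma * sqrt(T) = -0.73261864
exp(-rT) = 0.98314368; exp(-qT) = 1.00000000
P = K * exp(-rT) * N(-d2) - S_0 * exp(-qT) * N(-d1)
N(-d1) = 0.69062357; N(-d2) = 0.76810447
P = 61.4700 * 0.98314368 * 0.76810447 - 52.3000 * 1.00000000 * 0.69062357 = 10.2999


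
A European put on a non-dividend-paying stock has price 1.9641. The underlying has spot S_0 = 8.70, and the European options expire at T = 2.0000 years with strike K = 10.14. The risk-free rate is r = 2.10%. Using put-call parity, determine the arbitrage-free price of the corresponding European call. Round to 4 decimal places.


Answer: Call price = 0.9412

Derivation:
Put-call parity: C - P = S_0 * exp(-qT) - K * exp(-rT).
S_0 * exp(-qT) = 8.7000 * 1.00000000 = 8.70000000
K * exp(-rT) = 10.1400 * 0.95886978 = 9.72293958
C = P + S*exp(-qT) - K*exp(-rT)
C = 1.9641 + 8.70000000 - 9.72293958 = 0.9412


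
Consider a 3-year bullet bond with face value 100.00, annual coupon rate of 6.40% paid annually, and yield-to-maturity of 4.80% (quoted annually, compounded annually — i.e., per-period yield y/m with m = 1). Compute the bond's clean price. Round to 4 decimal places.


Answer: Price = 104.3736

Derivation:
Coupon per period c = face * coupon_rate / m = 6.400000
Periods per year m = 1; per-period yield y/m = 0.048000
Number of cashflows N = 3
Cashflows (t years, CF_t, discount factor 1/(1+y/m)^(m*t), PV):
  t = 1.0000: CF_t = 6.400000, DF = 0.954198, PV = 6.106870
  t = 2.0000: CF_t = 6.400000, DF = 0.910495, PV = 5.827166
  t = 3.0000: CF_t = 106.400000, DF = 0.868793, PV = 92.439541
Price P = sum_t PV_t = 104.373577


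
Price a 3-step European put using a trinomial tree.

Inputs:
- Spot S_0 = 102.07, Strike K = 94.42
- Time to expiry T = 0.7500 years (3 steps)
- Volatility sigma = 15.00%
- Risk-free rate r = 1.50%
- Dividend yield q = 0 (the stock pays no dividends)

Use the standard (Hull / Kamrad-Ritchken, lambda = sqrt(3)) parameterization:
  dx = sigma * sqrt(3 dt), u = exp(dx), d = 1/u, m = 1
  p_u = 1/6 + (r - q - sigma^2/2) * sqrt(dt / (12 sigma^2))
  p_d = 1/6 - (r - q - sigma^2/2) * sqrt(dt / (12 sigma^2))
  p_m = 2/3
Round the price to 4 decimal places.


Answer: Price = V(0,0) = 2.0269

Derivation:
dt = T/N = 0.250000; dx = sigma*sqrt(3*dt) = 0.129904
u = exp(dx) = 1.138719; d = 1/u = 0.878180
p_u = 0.170275, p_m = 0.666667, p_d = 0.163058
Discount per step: exp(-r*dt) = 0.996257
Stock lattice S(k, j) with j the centered position index:
  k=0: S(0,+0) = 102.0700
  k=1: S(1,-1) = 89.6358; S(1,+0) = 102.0700; S(1,+1) = 116.2290
  k=2: S(2,-2) = 78.7164; S(2,-1) = 89.6358; S(2,+0) = 102.0700; S(2,+1) = 116.2290; S(2,+2) = 132.3522
  k=3: S(3,-3) = 69.1271; S(3,-2) = 78.7164; S(3,-1) = 89.6358; S(3,+0) = 102.0700; S(3,+1) = 116.2290; S(3,+2) = 132.3522; S(3,+3) = 150.7119
Terminal payoffs V(N, j) = max(K - S_T, 0):
  V(3,-3) = 25.292860; V(3,-2) = 15.703623; V(3,-1) = 4.784178; V(3,+0) = 0.000000; V(3,+1) = 0.000000; V(3,+2) = 0.000000; V(3,+3) = 0.000000
Backward induction: V(k, j) = exp(-r*dt) * [p_u * V(k+1, j+1) + p_m * V(k+1, j) + p_d * V(k+1, j-1)]
  V(2,-2) = exp(-r*dt) * [p_u*4.784178 + p_m*15.703623 + p_d*25.292860] = 15.350246
  V(2,-1) = exp(-r*dt) * [p_u*0.000000 + p_m*4.784178 + p_d*15.703623] = 5.728534
  V(2,+0) = exp(-r*dt) * [p_u*0.000000 + p_m*0.000000 + p_d*4.784178] = 0.777180
  V(2,+1) = exp(-r*dt) * [p_u*0.000000 + p_m*0.000000 + p_d*0.000000] = 0.000000
  V(2,+2) = exp(-r*dt) * [p_u*0.000000 + p_m*0.000000 + p_d*0.000000] = 0.000000
  V(1,-1) = exp(-r*dt) * [p_u*0.777180 + p_m*5.728534 + p_d*15.350246] = 6.430183
  V(1,+0) = exp(-r*dt) * [p_u*0.000000 + p_m*0.777180 + p_d*5.728534] = 1.446769
  V(1,+1) = exp(-r*dt) * [p_u*0.000000 + p_m*0.000000 + p_d*0.777180] = 0.126251
  V(0,+0) = exp(-r*dt) * [p_u*0.126251 + p_m*1.446769 + p_d*6.430183] = 2.026889


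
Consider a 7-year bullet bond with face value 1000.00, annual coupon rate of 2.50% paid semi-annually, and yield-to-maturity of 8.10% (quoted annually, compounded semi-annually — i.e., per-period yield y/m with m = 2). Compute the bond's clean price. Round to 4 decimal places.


Coupon per period c = face * coupon_rate / m = 12.500000
Periods per year m = 2; per-period yield y/m = 0.040500
Number of cashflows N = 14
Cashflows (t years, CF_t, discount factor 1/(1+y/m)^(m*t), PV):
  t = 0.5000: CF_t = 12.500000, DF = 0.961076, PV = 12.013455
  t = 1.0000: CF_t = 12.500000, DF = 0.923668, PV = 11.545848
  t = 1.5000: CF_t = 12.500000, DF = 0.887715, PV = 11.096442
  t = 2.0000: CF_t = 12.500000, DF = 0.853162, PV = 10.664529
  t = 2.5000: CF_t = 12.500000, DF = 0.819954, PV = 10.249427
  t = 3.0000: CF_t = 12.500000, DF = 0.788039, PV = 9.850483
  t = 3.5000: CF_t = 12.500000, DF = 0.757365, PV = 9.467066
  t = 4.0000: CF_t = 12.500000, DF = 0.727886, PV = 9.098574
  t = 4.5000: CF_t = 12.500000, DF = 0.699554, PV = 8.744425
  t = 5.0000: CF_t = 12.500000, DF = 0.672325, PV = 8.404060
  t = 5.5000: CF_t = 12.500000, DF = 0.646156, PV = 8.076944
  t = 6.0000: CF_t = 12.500000, DF = 0.621005, PV = 7.762561
  t = 6.5000: CF_t = 12.500000, DF = 0.596833, PV = 7.460414
  t = 7.0000: CF_t = 1012.500000, DF = 0.573602, PV = 580.772238
Price P = sum_t PV_t = 705.206467

Answer: Price = 705.2065


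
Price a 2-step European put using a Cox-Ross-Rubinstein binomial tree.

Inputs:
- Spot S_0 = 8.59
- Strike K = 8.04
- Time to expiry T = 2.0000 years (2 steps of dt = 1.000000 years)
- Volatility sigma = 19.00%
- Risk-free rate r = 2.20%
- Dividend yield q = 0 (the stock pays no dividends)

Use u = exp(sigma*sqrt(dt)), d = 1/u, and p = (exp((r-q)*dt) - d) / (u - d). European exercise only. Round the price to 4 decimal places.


Answer: Price = V(0,0) = 0.4959

Derivation:
dt = T/N = 1.000000
u = exp(sigma*sqrt(dt)) = 1.209250; d = 1/u = 0.826959
p = (exp((r-q)*dt) - d) / (u - d) = 0.510828
Discount per step: exp(-r*dt) = 0.978240
Stock lattice S(k, i) with i counting down-moves:
  k=0: S(0,0) = 8.5900
  k=1: S(1,0) = 10.3875; S(1,1) = 7.1036
  k=2: S(2,0) = 12.5610; S(2,1) = 8.5900; S(2,2) = 5.8744
Terminal payoffs V(N, i) = max(K - S_T, 0):
  V(2,0) = 0.000000; V(2,1) = 0.000000; V(2,2) = 2.165630
Backward induction: V(k, i) = exp(-r*dt) * [p * V(k+1, i) + (1-p) * V(k+1, i+1)].
  V(1,0) = exp(-r*dt) * [p*0.000000 + (1-p)*0.000000] = 0.000000
  V(1,1) = exp(-r*dt) * [p*0.000000 + (1-p)*2.165630] = 1.036314
  V(0,0) = exp(-r*dt) * [p*0.000000 + (1-p)*1.036314] = 0.495905


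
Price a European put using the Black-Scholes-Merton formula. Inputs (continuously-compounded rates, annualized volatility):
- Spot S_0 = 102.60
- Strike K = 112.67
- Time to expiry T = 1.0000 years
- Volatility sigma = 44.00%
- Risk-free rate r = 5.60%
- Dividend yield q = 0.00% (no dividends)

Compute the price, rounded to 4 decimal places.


d1 = (ln(S/K) + (r - q + 0.5*sigma^2) * T) / (sigma * sqrt(T)) = 0.13448805
d2 = d1 - sigma * sqrt(T) = -0.30551195
exp(-rT) = 0.94553914; exp(-qT) = 1.00000000
P = K * exp(-rT) * N(-d2) - S_0 * exp(-qT) * N(-d1)
N(-d1) = 0.44650833; N(-d2) = 0.62001187
P = 112.6700 * 0.94553914 * 0.62001187 - 102.6000 * 1.00000000 * 0.44650833 = 20.2405

Answer: Price = 20.2405


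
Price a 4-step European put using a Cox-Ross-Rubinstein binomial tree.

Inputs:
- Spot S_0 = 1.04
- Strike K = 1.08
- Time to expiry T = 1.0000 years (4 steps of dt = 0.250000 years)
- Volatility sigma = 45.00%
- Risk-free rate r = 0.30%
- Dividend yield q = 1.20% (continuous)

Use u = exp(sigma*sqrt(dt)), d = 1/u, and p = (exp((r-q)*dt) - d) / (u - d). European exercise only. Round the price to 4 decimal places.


dt = T/N = 0.250000
u = exp(sigma*sqrt(dt)) = 1.252323; d = 1/u = 0.798516
p = (exp((r-q)*dt) - d) / (u - d) = 0.439034
Discount per step: exp(-r*dt) = 0.999250
Stock lattice S(k, i) with i counting down-moves:
  k=0: S(0,0) = 1.0400
  k=1: S(1,0) = 1.3024; S(1,1) = 0.8305
  k=2: S(2,0) = 1.6310; S(2,1) = 1.0400; S(2,2) = 0.6631
  k=3: S(3,0) = 2.0426; S(3,1) = 1.3024; S(3,2) = 0.8305; S(3,3) = 0.5295
  k=4: S(4,0) = 2.5580; S(4,1) = 1.6310; S(4,2) = 1.0400; S(4,3) = 0.6631; S(4,4) = 0.4228
Terminal payoffs V(N, i) = max(K - S_T, 0):
  V(4,0) = 0.000000; V(4,1) = 0.000000; V(4,2) = 0.040000; V(4,3) = 0.416867; V(4,4) = 0.657168
Backward induction: V(k, i) = exp(-r*dt) * [p * V(k+1, i) + (1-p) * V(k+1, i+1)].
  V(3,0) = exp(-r*dt) * [p*0.000000 + (1-p)*0.000000] = 0.000000
  V(3,1) = exp(-r*dt) * [p*0.000000 + (1-p)*0.040000] = 0.022422
  V(3,2) = exp(-r*dt) * [p*0.040000 + (1-p)*0.416867] = 0.251221
  V(3,3) = exp(-r*dt) * [p*0.416867 + (1-p)*0.657168] = 0.551254
  V(2,0) = exp(-r*dt) * [p*0.000000 + (1-p)*0.022422] = 0.012568
  V(2,1) = exp(-r*dt) * [p*0.022422 + (1-p)*0.251221] = 0.150657
  V(2,2) = exp(-r*dt) * [p*0.251221 + (1-p)*0.551254] = 0.419215
  V(1,0) = exp(-r*dt) * [p*0.012568 + (1-p)*0.150657] = 0.089964
  V(1,1) = exp(-r*dt) * [p*0.150657 + (1-p)*0.419215] = 0.301083
  V(0,0) = exp(-r*dt) * [p*0.089964 + (1-p)*0.301083] = 0.208239

Answer: Price = V(0,0) = 0.2082


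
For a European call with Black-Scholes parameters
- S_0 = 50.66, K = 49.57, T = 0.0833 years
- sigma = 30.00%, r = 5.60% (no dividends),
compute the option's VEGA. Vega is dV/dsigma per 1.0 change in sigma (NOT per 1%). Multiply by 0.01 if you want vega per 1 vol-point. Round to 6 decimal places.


d1 = 0.3483750828; d2 = 0.2617898647
phi(d1) = 0.3754533190; exp(-qT) = 1.0000000000; exp(-rT) = 0.9953460633
Vega = S * exp(-qT) * phi(d1) * sqrt(T) = 50.6600 * 1.0000000000 * 0.3754533190 * 0.2886173938 = 5.489637

Answer: Vega = 5.489637


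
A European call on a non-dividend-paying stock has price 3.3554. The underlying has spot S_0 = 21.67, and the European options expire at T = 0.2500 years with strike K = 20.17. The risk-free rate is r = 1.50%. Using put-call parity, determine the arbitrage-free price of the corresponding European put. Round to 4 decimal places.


Answer: Put price = 1.7799

Derivation:
Put-call parity: C - P = S_0 * exp(-qT) - K * exp(-rT).
S_0 * exp(-qT) = 21.6700 * 1.00000000 = 21.67000000
K * exp(-rT) = 20.1700 * 0.99625702 = 20.09450414
P = C - S*exp(-qT) + K*exp(-rT)
P = 3.3554 - 21.67000000 + 20.09450414 = 1.7799


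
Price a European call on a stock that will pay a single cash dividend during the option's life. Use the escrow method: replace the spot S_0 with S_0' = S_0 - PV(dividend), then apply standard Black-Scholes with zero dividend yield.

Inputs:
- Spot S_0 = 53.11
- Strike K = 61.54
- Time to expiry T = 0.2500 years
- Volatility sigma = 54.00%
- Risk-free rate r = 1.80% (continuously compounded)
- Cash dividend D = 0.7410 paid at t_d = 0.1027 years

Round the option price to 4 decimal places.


PV(D) = D * exp(-r * t_d) = 0.7410 * 0.99815311 = 0.73963145
S_0' = S_0 - PV(D) = 53.1100 - 0.73963145 = 52.37036855
d1 = (ln(S_0'/K) + (r + sigma^2/2)*T) / (sigma*sqrt(T)) = -0.44591268
d2 = d1 - sigma*sqrt(T) = -0.71591268
exp(-rT) = 0.99551011
N(d1) = 0.32783016; N(d2) = 0.23702263
C = S_0' * N(d1) - K * exp(-rT) * N(d2) = 52.37036855 * 0.32783016 - 61.5400 * 0.99551011 * 0.23702263 = 2.6477

Answer: Price = 2.6477


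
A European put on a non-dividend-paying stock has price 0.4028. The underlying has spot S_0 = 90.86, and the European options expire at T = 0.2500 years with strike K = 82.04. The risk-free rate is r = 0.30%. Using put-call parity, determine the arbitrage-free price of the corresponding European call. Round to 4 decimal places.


Put-call parity: C - P = S_0 * exp(-qT) - K * exp(-rT).
S_0 * exp(-qT) = 90.8600 * 1.00000000 = 90.86000000
K * exp(-rT) = 82.0400 * 0.99925028 = 81.97849307
C = P + S*exp(-qT) - K*exp(-rT)
C = 0.4028 + 90.86000000 - 81.97849307 = 9.2843

Answer: Call price = 9.2843


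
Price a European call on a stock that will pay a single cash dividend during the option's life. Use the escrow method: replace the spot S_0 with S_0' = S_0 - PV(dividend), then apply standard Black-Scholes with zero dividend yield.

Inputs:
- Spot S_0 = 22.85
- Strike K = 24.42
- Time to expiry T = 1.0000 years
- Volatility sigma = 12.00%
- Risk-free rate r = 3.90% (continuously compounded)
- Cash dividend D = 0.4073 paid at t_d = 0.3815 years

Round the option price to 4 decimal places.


PV(D) = D * exp(-r * t_d) = 0.4073 * 0.98523164 = 0.40128485
S_0' = S_0 - PV(D) = 22.8500 - 0.40128485 = 22.44871515
d1 = (ln(S_0'/K) + (r + sigma^2/2)*T) / (sigma*sqrt(T)) = -0.31640906
d2 = d1 - sigma*sqrt(T) = -0.43640906
exp(-rT) = 0.96175071
N(d1) = 0.37584602; N(d2) = 0.33126998
C = S_0' * N(d1) - K * exp(-rT) * N(d2) = 22.44871515 * 0.37584602 - 24.4200 * 0.96175071 * 0.33126998 = 0.6571

Answer: Price = 0.6571


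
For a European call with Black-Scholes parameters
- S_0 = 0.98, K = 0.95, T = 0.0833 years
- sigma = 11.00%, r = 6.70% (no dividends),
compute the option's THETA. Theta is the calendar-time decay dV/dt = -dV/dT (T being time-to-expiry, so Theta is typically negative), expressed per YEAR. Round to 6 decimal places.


Answer: Theta = -0.092773

Derivation:
d1 = 1.1709636378; d2 = 1.1392157245
phi(d1) = 0.2009867178; exp(-qT) = 1.0000000000; exp(-rT) = 0.9944344454
Theta = -S*exp(-qT)*phi(d1)*sigma/(2*sqrt(T)) - r*K*exp(-rT)*N(d2) + q*S*exp(-qT)*N(d1)
N(d1) = 0.8791933033; N(d2) = 0.8726934057; sqrt(T) = 0.2886173938
Term 1 = -0.9800 * 1.0000000000 * 0.2009867178 * 0.1100 / (2 * 0.2886173938) = -0.0375347582
Term 2 = -0.0670 * 0.9500 * 0.9944344454 * 0.8726934057 = -0.0552377858
Term 3 = 0 (no dividend yield, q = 0)
Theta = -0.0375347582 + (-0.0552377858) + (0.0000000000) = -0.092773


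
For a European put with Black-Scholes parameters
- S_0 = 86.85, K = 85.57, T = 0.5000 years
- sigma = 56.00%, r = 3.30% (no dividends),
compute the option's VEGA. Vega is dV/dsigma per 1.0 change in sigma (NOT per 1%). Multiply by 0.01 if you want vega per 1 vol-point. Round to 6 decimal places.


d1 = 0.2771548926; d2 = -0.1188249048
phi(d1) = 0.3839104524; exp(-qT) = 1.0000000000; exp(-rT) = 0.9836353794
Vega = S * exp(-qT) * phi(d1) * sqrt(T) = 86.8500 * 1.0000000000 * 0.3839104524 * 0.7071067812 = 23.576795

Answer: Vega = 23.576795


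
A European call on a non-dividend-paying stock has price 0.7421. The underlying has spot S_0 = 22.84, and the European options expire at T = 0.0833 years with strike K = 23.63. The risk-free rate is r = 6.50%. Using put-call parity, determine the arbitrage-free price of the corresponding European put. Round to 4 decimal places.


Put-call parity: C - P = S_0 * exp(-qT) - K * exp(-rT).
S_0 * exp(-qT) = 22.8400 * 1.00000000 = 22.84000000
K * exp(-rT) = 23.6300 * 0.99460013 = 23.50240112
P = C - S*exp(-qT) + K*exp(-rT)
P = 0.7421 - 22.84000000 + 23.50240112 = 1.4045

Answer: Put price = 1.4045


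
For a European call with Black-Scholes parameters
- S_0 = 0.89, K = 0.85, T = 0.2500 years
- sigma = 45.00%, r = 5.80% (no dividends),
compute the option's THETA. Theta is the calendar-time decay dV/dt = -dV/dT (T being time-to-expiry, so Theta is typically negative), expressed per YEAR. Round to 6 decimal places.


Answer: Theta = -0.175885

Derivation:
d1 = 0.3813227255; d2 = 0.1563227255
phi(d1) = 0.3709670465; exp(-qT) = 1.0000000000; exp(-rT) = 0.9856046187
Theta = -S*exp(-qT)*phi(d1)*sigma/(2*sqrt(T)) - r*K*exp(-rT)*N(d2) + q*S*exp(-qT)*N(d1)
N(d1) = 0.6485181036; N(d2) = 0.5621106779; sqrt(T) = 0.5000000000
Term 1 = -0.8900 * 1.0000000000 * 0.3709670465 * 0.4500 / (2 * 0.5000000000) = -0.1485723021
Term 2 = -0.0580 * 0.8500 * 0.9856046187 * 0.5621106779 = -0.0273131308
Term 3 = 0 (no dividend yield, q = 0)
Theta = -0.1485723021 + (-0.0273131308) + (0.0000000000) = -0.175885


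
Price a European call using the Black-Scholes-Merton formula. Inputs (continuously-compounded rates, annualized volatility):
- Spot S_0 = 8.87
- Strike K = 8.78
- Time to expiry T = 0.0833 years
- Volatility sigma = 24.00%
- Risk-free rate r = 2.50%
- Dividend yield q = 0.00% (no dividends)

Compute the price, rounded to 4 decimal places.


d1 = (ln(S/K) + (r - q + 0.5*sigma^2) * T) / (sigma * sqrt(T)) = 0.21192891
d2 = d1 - sigma * sqrt(T) = 0.14266073
exp(-rT) = 0.99791967; exp(-qT) = 1.00000000
C = S_0 * exp(-qT) * N(d1) - K * exp(-rT) * N(d2)
N(d1) = 0.58391875; N(d2) = 0.55672094
C = 8.8700 * 1.00000000 * 0.58391875 - 8.7800 * 0.99791967 * 0.55672094 = 0.3015

Answer: Price = 0.3015


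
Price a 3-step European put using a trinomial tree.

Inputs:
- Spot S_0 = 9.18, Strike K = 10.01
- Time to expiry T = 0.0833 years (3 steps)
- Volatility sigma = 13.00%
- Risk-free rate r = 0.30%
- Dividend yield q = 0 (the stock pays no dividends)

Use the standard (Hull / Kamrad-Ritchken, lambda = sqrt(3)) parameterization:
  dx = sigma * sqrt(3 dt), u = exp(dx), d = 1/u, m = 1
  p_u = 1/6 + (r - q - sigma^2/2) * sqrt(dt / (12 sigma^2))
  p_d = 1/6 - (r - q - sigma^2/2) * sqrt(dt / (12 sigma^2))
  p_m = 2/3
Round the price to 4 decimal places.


Answer: Price = V(0,0) = 0.8287

Derivation:
dt = T/N = 0.027767; dx = sigma*sqrt(3*dt) = 0.037520
u = exp(dx) = 1.038233; d = 1/u = 0.963175
p_u = 0.164650, p_m = 0.666667, p_d = 0.168683
Discount per step: exp(-r*dt) = 0.999917
Stock lattice S(k, j) with j the centered position index:
  k=0: S(0,+0) = 9.1800
  k=1: S(1,-1) = 8.8419; S(1,+0) = 9.1800; S(1,+1) = 9.5310
  k=2: S(2,-2) = 8.5163; S(2,-1) = 8.8419; S(2,+0) = 9.1800; S(2,+1) = 9.5310; S(2,+2) = 9.8954
  k=3: S(3,-3) = 8.2027; S(3,-2) = 8.5163; S(3,-1) = 8.8419; S(3,+0) = 9.1800; S(3,+1) = 9.5310; S(3,+2) = 9.8954; S(3,+3) = 10.2737
Terminal payoffs V(N, j) = max(K - S_T, 0):
  V(3,-3) = 1.807275; V(3,-2) = 1.493660; V(3,-1) = 1.168054; V(3,+0) = 0.830000; V(3,+1) = 0.479021; V(3,+2) = 0.114623; V(3,+3) = 0.000000
Backward induction: V(k, j) = exp(-r*dt) * [p_u * V(k+1, j+1) + p_m * V(k+1, j) + p_d * V(k+1, j-1)]
  V(2,-2) = exp(-r*dt) * [p_u*1.168054 + p_m*1.493660 + p_d*1.807275] = 1.492826
  V(2,-1) = exp(-r*dt) * [p_u*0.830000 + p_m*1.168054 + p_d*1.493660] = 1.167221
  V(2,+0) = exp(-r*dt) * [p_u*0.479021 + p_m*0.830000 + p_d*1.168054] = 0.829166
  V(2,+1) = exp(-r*dt) * [p_u*0.114623 + p_m*0.479021 + p_d*0.830000] = 0.478187
  V(2,+2) = exp(-r*dt) * [p_u*0.000000 + p_m*0.114623 + p_d*0.479021] = 0.157205
  V(1,-1) = exp(-r*dt) * [p_u*0.829166 + p_m*1.167221 + p_d*1.492826] = 1.166387
  V(1,+0) = exp(-r*dt) * [p_u*0.478187 + p_m*0.829166 + p_d*1.167221] = 0.828333
  V(1,+1) = exp(-r*dt) * [p_u*0.157205 + p_m*0.478187 + p_d*0.829166] = 0.484501
  V(0,+0) = exp(-r*dt) * [p_u*0.484501 + p_m*0.828333 + p_d*1.166387] = 0.828676


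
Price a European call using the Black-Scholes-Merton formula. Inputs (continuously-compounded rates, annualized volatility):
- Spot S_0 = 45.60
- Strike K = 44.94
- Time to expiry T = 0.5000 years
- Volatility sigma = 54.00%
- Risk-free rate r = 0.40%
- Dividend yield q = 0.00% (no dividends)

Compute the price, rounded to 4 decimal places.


d1 = (ln(S/K) + (r - q + 0.5*sigma^2) * T) / (sigma * sqrt(T)) = 0.23433898
d2 = d1 - sigma * sqrt(T) = -0.14749868
exp(-rT) = 0.99800200; exp(-qT) = 1.00000000
C = S_0 * exp(-qT) * N(d1) - K * exp(-rT) * N(d2)
N(d1) = 0.59263909; N(d2) = 0.44136921
C = 45.6000 * 1.00000000 * 0.59263909 - 44.9400 * 0.99800200 * 0.44136921 = 7.2288

Answer: Price = 7.2288


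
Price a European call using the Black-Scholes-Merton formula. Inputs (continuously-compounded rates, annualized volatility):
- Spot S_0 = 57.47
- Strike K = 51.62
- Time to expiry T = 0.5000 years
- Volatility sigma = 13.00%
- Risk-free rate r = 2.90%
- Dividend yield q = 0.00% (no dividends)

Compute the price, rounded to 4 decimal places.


Answer: Price = 6.8072

Derivation:
d1 = (ln(S/K) + (r - q + 0.5*sigma^2) * T) / (sigma * sqrt(T)) = 1.37155738
d2 = d1 - sigma * sqrt(T) = 1.27963350
exp(-rT) = 0.98560462; exp(-qT) = 1.00000000
C = S_0 * exp(-qT) * N(d1) - K * exp(-rT) * N(d2)
N(d1) = 0.91489937; N(d2) = 0.89966297
C = 57.4700 * 1.00000000 * 0.91489937 - 51.6200 * 0.98560462 * 0.89966297 = 6.8072


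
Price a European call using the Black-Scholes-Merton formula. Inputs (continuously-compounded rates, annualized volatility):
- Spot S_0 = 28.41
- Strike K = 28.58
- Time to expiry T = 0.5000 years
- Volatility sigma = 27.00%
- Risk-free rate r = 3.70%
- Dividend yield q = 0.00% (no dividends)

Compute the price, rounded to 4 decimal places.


d1 = (ln(S/K) + (r - q + 0.5*sigma^2) * T) / (sigma * sqrt(T)) = 0.16111047
d2 = d1 - sigma * sqrt(T) = -0.02980836
exp(-rT) = 0.98167007; exp(-qT) = 1.00000000
C = S_0 * exp(-qT) * N(d1) - K * exp(-rT) * N(d2)
N(d1) = 0.56399680; N(d2) = 0.48810995
C = 28.4100 * 1.00000000 * 0.56399680 - 28.5800 * 0.98167007 * 0.48810995 = 2.3287

Answer: Price = 2.3287


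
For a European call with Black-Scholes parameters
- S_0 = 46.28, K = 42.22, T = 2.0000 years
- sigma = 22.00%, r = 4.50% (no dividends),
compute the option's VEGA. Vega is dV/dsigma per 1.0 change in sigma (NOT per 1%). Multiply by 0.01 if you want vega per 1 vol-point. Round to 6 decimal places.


Answer: Vega = 19.857624

Derivation:
d1 = 0.7399417985; d2 = 0.4288148148
phi(d1) = 0.3034023502; exp(-qT) = 1.0000000000; exp(-rT) = 0.9139311853
Vega = S * exp(-qT) * phi(d1) * sqrt(T) = 46.2800 * 1.0000000000 * 0.3034023502 * 1.4142135624 = 19.857624


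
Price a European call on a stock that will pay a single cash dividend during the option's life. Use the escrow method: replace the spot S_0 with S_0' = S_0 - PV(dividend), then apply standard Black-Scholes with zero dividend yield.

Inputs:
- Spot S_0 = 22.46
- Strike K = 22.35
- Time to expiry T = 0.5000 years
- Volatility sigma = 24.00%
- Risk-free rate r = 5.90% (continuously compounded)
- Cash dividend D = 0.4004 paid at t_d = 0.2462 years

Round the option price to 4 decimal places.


Answer: Price = 1.6694

Derivation:
PV(D) = D * exp(-r * t_d) = 0.4004 * 0.98557919 = 0.39462591
S_0' = S_0 - PV(D) = 22.4600 - 0.39462591 = 22.06537409
d1 = (ln(S_0'/K) + (r + sigma^2/2)*T) / (sigma*sqrt(T)) = 0.18315996
d2 = d1 - sigma*sqrt(T) = 0.01345433
exp(-rT) = 0.97093088
N(d1) = 0.57266374; N(d2) = 0.50536734
C = S_0' * N(d1) - K * exp(-rT) * N(d2) = 22.06537409 * 0.57266374 - 22.3500 * 0.97093088 * 0.50536734 = 1.6694


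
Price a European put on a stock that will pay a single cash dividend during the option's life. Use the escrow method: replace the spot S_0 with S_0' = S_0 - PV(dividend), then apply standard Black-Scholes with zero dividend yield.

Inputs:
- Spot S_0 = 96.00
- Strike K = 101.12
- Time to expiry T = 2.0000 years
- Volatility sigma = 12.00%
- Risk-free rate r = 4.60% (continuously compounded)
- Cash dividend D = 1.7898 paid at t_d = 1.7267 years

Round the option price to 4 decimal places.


PV(D) = D * exp(-r * t_d) = 1.7898 * 0.92364434 = 1.65313863
S_0' = S_0 - PV(D) = 96.0000 - 1.65313863 = 94.34686137
d1 = (ln(S_0'/K) + (r + sigma^2/2)*T) / (sigma*sqrt(T)) = 0.21843751
d2 = d1 - sigma*sqrt(T) = 0.04873188
exp(-rT) = 0.91210515
N(-d1) = 0.41354412; N(-d2) = 0.48056648
P = K * exp(-rT) * N(-d2) - S_0' * N(-d1) = 101.1200 * 0.91210515 * 0.48056648 - 94.34686137 * 0.41354412 = 5.3071

Answer: Price = 5.3071


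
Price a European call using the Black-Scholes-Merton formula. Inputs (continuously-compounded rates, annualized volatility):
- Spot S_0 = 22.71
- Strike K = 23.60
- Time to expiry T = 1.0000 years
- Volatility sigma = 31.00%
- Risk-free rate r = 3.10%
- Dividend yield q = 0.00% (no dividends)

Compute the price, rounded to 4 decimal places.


d1 = (ln(S/K) + (r - q + 0.5*sigma^2) * T) / (sigma * sqrt(T)) = 0.13099563
d2 = d1 - sigma * sqrt(T) = -0.17900437
exp(-rT) = 0.96947557; exp(-qT) = 1.00000000
C = S_0 * exp(-qT) * N(d1) - K * exp(-rT) * N(d2)
N(d1) = 0.55211062; N(d2) = 0.42896713
C = 22.7100 * 1.00000000 * 0.55211062 - 23.6000 * 0.96947557 * 0.42896713 = 2.7238

Answer: Price = 2.7238


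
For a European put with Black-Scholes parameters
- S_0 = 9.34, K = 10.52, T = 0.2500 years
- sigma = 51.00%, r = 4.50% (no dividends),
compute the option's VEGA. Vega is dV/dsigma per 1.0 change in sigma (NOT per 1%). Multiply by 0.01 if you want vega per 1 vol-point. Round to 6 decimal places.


d1 = -0.2949390395; d2 = -0.5499390395
phi(d1) = 0.3819624202; exp(-qT) = 1.0000000000; exp(-rT) = 0.9888130446
Vega = S * exp(-qT) * phi(d1) * sqrt(T) = 9.3400 * 1.0000000000 * 0.3819624202 * 0.5000000000 = 1.783765

Answer: Vega = 1.783765


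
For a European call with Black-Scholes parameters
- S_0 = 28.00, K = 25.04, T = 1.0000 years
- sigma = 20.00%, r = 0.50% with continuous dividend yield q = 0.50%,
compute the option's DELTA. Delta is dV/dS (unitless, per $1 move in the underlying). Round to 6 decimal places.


Answer: Delta = 0.741224

Derivation:
d1 = 0.6586498197; d2 = 0.4586498197
phi(d1) = 0.3211495663; exp(-qT) = 0.9950124792; exp(-rT) = 0.9950124792
N(d1) = 0.7449396684
Delta = exp(-qT) * N(d1) = 0.9950124792 * 0.7449396684 = 0.741224


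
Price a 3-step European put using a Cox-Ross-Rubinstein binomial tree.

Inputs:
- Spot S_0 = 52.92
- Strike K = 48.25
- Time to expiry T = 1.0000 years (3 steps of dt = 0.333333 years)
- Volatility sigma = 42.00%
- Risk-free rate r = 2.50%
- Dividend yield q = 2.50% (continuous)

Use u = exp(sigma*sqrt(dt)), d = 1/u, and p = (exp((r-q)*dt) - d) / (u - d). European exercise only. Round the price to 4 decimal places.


Answer: Price = V(0,0) = 6.6081

Derivation:
dt = T/N = 0.333333
u = exp(sigma*sqrt(dt)) = 1.274415; d = 1/u = 0.784674
p = (exp((r-q)*dt) - d) / (u - d) = 0.439674
Discount per step: exp(-r*dt) = 0.991701
Stock lattice S(k, i) with i counting down-moves:
  k=0: S(0,0) = 52.9200
  k=1: S(1,0) = 67.4420; S(1,1) = 41.5249
  k=2: S(2,0) = 85.9491; S(2,1) = 52.9200; S(2,2) = 32.5835
  k=3: S(3,0) = 109.5348; S(3,1) = 67.4420; S(3,2) = 41.5249; S(3,3) = 25.5674
Terminal payoffs V(N, i) = max(K - S_T, 0):
  V(3,0) = 0.000000; V(3,1) = 0.000000; V(3,2) = 6.725059; V(3,3) = 22.682551
Backward induction: V(k, i) = exp(-r*dt) * [p * V(k+1, i) + (1-p) * V(k+1, i+1)].
  V(2,0) = exp(-r*dt) * [p*0.000000 + (1-p)*0.000000] = 0.000000
  V(2,1) = exp(-r*dt) * [p*0.000000 + (1-p)*6.725059] = 3.736957
  V(2,2) = exp(-r*dt) * [p*6.725059 + (1-p)*22.682551] = 15.536453
  V(1,0) = exp(-r*dt) * [p*0.000000 + (1-p)*3.736957] = 2.076539
  V(1,1) = exp(-r*dt) * [p*3.736957 + (1-p)*15.536453] = 10.262648
  V(0,0) = exp(-r*dt) * [p*2.076539 + (1-p)*10.262648] = 6.608135
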